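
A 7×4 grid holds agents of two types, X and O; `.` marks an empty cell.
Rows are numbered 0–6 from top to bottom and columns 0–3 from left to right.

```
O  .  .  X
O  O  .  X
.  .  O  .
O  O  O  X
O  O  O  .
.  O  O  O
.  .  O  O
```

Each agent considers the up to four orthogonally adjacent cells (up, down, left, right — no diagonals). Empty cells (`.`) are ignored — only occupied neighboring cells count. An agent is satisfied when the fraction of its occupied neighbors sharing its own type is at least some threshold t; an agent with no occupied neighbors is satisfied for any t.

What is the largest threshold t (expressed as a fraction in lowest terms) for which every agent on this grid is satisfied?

Row 0: (0,0)O 1/1 · (0,3)X 1/1
Row 1: (1,0)O 2/2 · (1,1)O 1/1 · (1,3)X 1/1
Row 2: (2,2)O 1/1
Row 3: (3,0)O 2/2 · (3,1)O 3/3 · (3,2)O 3/4 · (3,3)X 0/1
Row 4: (4,0)O 2/2 · (4,1)O 4/4 · (4,2)O 3/3
Row 5: (5,1)O 2/2 · (5,2)O 4/4 · (5,3)O 2/2
Row 6: (6,2)O 2/2 · (6,3)O 2/2
The smallest same-type fraction is 0/1 at (3,3), which reduces to 0/1. Any threshold above that leaves this agent unsatisfied.

0/1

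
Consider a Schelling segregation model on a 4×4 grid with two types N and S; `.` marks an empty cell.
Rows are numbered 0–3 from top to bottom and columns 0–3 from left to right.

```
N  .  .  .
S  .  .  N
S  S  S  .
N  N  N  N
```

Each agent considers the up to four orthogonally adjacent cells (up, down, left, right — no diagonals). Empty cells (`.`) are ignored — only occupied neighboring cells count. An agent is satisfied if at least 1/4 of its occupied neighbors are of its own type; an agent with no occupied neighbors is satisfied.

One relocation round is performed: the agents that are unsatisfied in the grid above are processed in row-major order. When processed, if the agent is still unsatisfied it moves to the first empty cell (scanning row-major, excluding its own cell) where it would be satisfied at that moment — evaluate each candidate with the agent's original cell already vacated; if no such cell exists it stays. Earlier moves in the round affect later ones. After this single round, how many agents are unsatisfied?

Initially unsatisfied (in order): (0,0).
  (0,0) → (0,1).
Resulting grid:
. N . .
S . . N
S S S .
N N N N
All satisfied now.

0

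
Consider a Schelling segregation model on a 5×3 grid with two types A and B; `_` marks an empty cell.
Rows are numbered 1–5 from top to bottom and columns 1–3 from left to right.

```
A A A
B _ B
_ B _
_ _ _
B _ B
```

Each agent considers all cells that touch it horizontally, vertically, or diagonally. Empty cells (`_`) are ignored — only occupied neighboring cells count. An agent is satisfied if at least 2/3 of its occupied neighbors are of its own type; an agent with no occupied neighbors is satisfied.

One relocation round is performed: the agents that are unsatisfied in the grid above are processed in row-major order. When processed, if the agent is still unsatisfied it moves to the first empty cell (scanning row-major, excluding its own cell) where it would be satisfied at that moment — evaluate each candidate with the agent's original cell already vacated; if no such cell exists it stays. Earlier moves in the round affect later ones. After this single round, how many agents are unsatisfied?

0

Initially unsatisfied (in order): (1,1), (1,2), (1,3), (2,1), (2,3).
  (1,1): no empty cell satisfies it; stays.
  (1,2): no empty cell satisfies it; stays.
  (1,3): no empty cell satisfies it; stays.
  (2,1) → (3,1).
  (2,3) → (3,3).
Resulting grid:
A A A
_ _ _
B B B
_ _ _
B _ B
All satisfied now.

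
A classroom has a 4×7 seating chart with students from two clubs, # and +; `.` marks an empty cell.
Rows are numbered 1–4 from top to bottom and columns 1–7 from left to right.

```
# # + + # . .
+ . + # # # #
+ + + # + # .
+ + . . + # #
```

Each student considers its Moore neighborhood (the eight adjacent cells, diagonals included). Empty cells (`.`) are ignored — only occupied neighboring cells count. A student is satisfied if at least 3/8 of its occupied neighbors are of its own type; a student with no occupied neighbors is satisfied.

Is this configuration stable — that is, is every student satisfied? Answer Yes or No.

No

Row 1: (1,1)# 1/2 ok · (1,2)# 1/4 unhappy · (1,3)+ 2/4 ok · (1,4)+ 2/5 ok · (1,5)# 3/4 ok
Row 2: (2,1)+ 2/4 ok · (2,3)+ 4/7 ok · (2,4)# 3/8 ok · (2,5)# 5/7 ok · (2,6)# 4/5 ok · (2,7)# 2/2 ok
Row 3: (3,1)+ 4/4 ok · (3,2)+ 6/6 ok · (3,3)+ 3/5 ok · (3,4)# 2/6 unhappy · (3,5)+ 1/7 unhappy · (3,6)# 5/7 ok
Row 4: (4,1)+ 3/3 ok · (4,2)+ 4/4 ok · (4,5)+ 1/4 unhappy · (4,6)# 2/4 ok · (4,7)# 2/2 ok
For instance (1,2) has only 1/4 same-type neighbors, below 3/8.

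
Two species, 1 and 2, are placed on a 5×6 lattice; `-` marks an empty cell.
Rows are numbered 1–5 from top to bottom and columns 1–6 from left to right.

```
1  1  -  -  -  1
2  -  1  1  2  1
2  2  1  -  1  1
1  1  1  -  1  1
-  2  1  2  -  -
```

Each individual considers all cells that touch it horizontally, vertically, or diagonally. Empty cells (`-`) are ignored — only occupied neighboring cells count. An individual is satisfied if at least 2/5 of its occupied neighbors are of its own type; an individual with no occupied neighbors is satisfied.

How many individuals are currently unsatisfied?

5

(1,1)1 1/2 satisfied
(1,2)1 2/3 satisfied
(1,6)1 1/2 satisfied
(2,1)2 2/4 satisfied
(2,3)1 3/4 satisfied
(2,4)1 3/4 satisfied
(2,5)2 0/5 not
(2,6)1 3/4 satisfied
(3,1)2 2/4 satisfied
(3,2)2 2/7 not
(3,3)1 4/5 satisfied
(3,5)1 5/6 satisfied
(3,6)1 4/5 satisfied
(4,1)1 1/4 not
(4,2)1 4/7 satisfied
(4,3)1 3/6 satisfied
(4,5)1 3/4 satisfied
(4,6)1 3/3 satisfied
(5,2)2 0/4 not
(5,3)1 2/4 satisfied
(5,4)2 0/3 not
Unsatisfied: (2,5), (3,2), (4,1), (5,2), (5,4) — 5 in total.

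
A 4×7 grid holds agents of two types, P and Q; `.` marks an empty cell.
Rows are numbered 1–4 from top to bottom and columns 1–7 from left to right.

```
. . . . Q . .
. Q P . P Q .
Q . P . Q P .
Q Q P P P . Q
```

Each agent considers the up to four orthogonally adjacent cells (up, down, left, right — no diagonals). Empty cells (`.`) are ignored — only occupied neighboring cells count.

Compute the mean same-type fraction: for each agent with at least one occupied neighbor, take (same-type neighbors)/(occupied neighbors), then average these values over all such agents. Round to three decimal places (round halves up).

Row 1: (1,5)Q 0/1
Row 2: (2,2)Q 0/1 · (2,3)P 1/2 · (2,5)P 0/3 · (2,6)Q 0/2
Row 3: (3,1)Q 1/1 · (3,3)P 2/2 · (3,5)Q 0/3 · (3,6)P 0/2
Row 4: (4,1)Q 2/2 · (4,2)Q 1/2 · (4,3)P 2/3 · (4,4)P 2/2 · (4,5)P 1/2 · (4,7)Q — no occupied neighbors
Sum over 14 agents: 0/1 + 0/1 + 1/2 + 0/3 + 0/2 + 1/1 + 2/2 + 0/3 + 0/2 + 2/2 + 1/2 + 2/3 + 2/2 + 1/2 = 37/6; mean = 37/6 ÷ 14 = 37/84 = 0.440476… → 0.440.

0.440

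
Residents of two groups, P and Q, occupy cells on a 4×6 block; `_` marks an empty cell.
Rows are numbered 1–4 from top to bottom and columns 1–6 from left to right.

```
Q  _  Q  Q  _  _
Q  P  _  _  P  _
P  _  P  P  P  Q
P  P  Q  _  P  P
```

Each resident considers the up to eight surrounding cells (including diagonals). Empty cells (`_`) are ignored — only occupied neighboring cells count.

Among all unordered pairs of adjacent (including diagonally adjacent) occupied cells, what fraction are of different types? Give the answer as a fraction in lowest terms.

Scan each occupied cell's neighbors to the right and below (and the two forward diagonals) so each pair is counted once.
Row 1: Q(1,1)–Q(2,1)= Q(1,1)–P(2,2)≠ Q(1,3)–Q(1,4)= Q(1,3)–P(2,2)≠ Q(1,4)–P(2,5)≠  → 3/5 unlike.
Row 2: Q(2,1)–P(2,2)≠ Q(2,1)–P(3,1)≠ P(2,2)–P(3,3)= P(2,2)–P(3,1)= P(2,5)–P(3,5)= P(2,5)–Q(3,6)≠ P(2,5)–P(3,4)=  → 3/7 unlike.
Row 3: P(3,1)–P(4,1)= P(3,1)–P(4,2)= P(3,3)–P(3,4)= P(3,3)–Q(4,3)≠ P(3,3)–P(4,2)= P(3,4)–P(3,5)= P(3,4)–P(4,5)= P(3,4)–Q(4,3)≠ P(3,5)–Q(3,6)≠ P(3,5)–P(4,5)= P(3,5)–P(4,6)= Q(3,6)–P(4,6)≠ Q(3,6)–P(4,5)≠  → 5/13 unlike.
Row 4: P(4,1)–P(4,2)= P(4,2)–Q(4,3)≠ P(4,5)–P(4,6)=  → 1/3 unlike.
Total adjacent occupied pairs: 28; unlike-type pairs: 12.
12/28 reduces to 3/7.

3/7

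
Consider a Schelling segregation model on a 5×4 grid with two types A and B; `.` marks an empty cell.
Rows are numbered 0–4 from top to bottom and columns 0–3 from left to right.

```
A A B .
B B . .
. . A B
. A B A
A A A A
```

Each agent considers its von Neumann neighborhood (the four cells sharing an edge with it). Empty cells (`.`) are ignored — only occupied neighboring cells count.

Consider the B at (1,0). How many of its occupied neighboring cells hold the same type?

1

Occupied neighbors of (1,0): (0,0)=A, (1,1)=B.
Same type (B): 1 of 2.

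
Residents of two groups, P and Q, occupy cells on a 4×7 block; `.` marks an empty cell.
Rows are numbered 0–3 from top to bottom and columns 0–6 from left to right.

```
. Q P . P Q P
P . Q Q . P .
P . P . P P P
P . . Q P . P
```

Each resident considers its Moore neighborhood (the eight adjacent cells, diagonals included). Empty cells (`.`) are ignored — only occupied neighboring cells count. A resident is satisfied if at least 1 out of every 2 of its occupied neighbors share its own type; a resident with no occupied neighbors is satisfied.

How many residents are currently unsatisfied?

7

Row 0: (0,1)Q 1/3 ✗ · (0,2)P 0/3 ✗ · (0,4)P 1/3 ✗ · (0,5)Q 0/3 ✗ · (0,6)P 1/2 ✓
Row 1: (1,0)P 1/2 ✓ · (1,2)Q 2/4 ✓ · (1,3)Q 1/5 ✗ · (1,5)P 5/6 ✓
Row 2: (2,0)P 2/2 ✓ · (2,2)P 0/3 ✗ · (2,4)P 3/5 ✓ · (2,5)P 5/5 ✓ · (2,6)P 3/3 ✓
Row 3: (3,0)P 1/1 ✓ · (3,3)Q 0/3 ✗ · (3,4)P 2/3 ✓ · (3,6)P 2/2 ✓
Unsatisfied: (0,1), (0,2), (0,4), (0,5), (1,3), (2,2), (3,3) — 7 in total.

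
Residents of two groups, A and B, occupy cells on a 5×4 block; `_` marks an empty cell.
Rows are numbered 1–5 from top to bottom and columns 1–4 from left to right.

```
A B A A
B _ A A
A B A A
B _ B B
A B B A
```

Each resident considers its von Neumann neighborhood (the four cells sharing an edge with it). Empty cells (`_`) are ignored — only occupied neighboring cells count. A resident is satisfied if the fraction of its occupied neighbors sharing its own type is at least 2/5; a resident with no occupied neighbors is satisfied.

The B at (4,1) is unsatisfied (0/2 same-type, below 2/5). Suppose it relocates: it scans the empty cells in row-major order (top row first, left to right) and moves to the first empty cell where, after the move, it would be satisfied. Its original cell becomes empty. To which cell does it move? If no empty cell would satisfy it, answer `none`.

(2,2)

Vacating (4,1). Empty cells in order:
  (2,2): 3/4 same-type → satisfied — stop here.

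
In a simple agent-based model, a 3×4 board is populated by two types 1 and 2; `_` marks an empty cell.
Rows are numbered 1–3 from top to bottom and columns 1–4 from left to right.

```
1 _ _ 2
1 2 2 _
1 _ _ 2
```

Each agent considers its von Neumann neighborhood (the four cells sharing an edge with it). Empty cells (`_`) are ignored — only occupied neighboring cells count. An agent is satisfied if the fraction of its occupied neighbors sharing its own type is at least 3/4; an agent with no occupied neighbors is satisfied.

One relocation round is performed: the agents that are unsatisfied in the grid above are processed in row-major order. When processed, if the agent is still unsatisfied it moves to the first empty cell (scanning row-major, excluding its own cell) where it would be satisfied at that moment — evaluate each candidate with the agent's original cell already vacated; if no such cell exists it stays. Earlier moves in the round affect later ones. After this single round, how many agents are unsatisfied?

Initially unsatisfied (in order): (2,1), (2,2).
  (2,1): no empty cell satisfies it; stays.
  (2,2) → (1,3).
Resulting grid:
1 _ 2 2
1 _ 2 _
1 _ _ 2
All satisfied now.

0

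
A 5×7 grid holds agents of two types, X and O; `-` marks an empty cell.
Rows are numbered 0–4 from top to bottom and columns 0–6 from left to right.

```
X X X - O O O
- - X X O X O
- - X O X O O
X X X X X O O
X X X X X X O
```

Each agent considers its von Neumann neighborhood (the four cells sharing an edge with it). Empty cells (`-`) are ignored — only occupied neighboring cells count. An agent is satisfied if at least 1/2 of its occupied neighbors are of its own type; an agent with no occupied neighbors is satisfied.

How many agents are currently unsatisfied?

Row 0: (0,0)X 1/1 satisfied · (0,1)X 2/2 satisfied · (0,2)X 2/2 satisfied · (0,4)O 2/2 satisfied · (0,5)O 2/3 satisfied · (0,6)O 2/2 satisfied
Row 1: (1,2)X 3/3 satisfied · (1,3)X 1/3 not · (1,4)O 1/4 not · (1,5)X 0/4 not · (1,6)O 2/3 satisfied
Row 2: (2,2)X 2/3 satisfied · (2,3)O 0/4 not · (2,4)X 1/4 not · (2,5)O 2/4 satisfied · (2,6)O 3/3 satisfied
Row 3: (3,0)X 2/2 satisfied · (3,1)X 3/3 satisfied · (3,2)X 4/4 satisfied · (3,3)X 3/4 satisfied · (3,4)X 3/4 satisfied · (3,5)O 2/4 satisfied · (3,6)O 3/3 satisfied
Row 4: (4,0)X 2/2 satisfied · (4,1)X 3/3 satisfied · (4,2)X 3/3 satisfied · (4,3)X 3/3 satisfied · (4,4)X 3/3 satisfied · (4,5)X 1/3 not · (4,6)O 1/2 satisfied
Unsatisfied: (1,3), (1,4), (1,5), (2,3), (2,4), (4,5) — 6 in total.

6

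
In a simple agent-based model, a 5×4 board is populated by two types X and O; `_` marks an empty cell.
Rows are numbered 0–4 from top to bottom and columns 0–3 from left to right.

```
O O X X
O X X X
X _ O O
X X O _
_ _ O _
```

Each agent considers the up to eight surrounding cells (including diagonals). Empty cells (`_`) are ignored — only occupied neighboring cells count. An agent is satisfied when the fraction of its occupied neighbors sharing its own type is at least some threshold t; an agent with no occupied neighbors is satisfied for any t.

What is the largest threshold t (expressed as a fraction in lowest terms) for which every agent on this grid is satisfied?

1/3

Row 0: (0,0)O 2/3 · (0,1)O 2/5 · (0,2)X 4/5 · (0,3)X 3/3
Row 1: (1,0)O 2/4 · (1,1)X 3/7 · (1,2)X 4/7 · (1,3)X 3/5
Row 2: (2,0)X 3/4 · (2,2)O 2/6 · (2,3)O 2/4
Row 3: (3,0)X 2/2 · (3,1)X 2/5 · (3,2)O 3/4
Row 4: (4,2)O 1/2
The smallest same-type fraction is 2/6 at (2,2), which reduces to 1/3. Any threshold above that leaves this agent unsatisfied.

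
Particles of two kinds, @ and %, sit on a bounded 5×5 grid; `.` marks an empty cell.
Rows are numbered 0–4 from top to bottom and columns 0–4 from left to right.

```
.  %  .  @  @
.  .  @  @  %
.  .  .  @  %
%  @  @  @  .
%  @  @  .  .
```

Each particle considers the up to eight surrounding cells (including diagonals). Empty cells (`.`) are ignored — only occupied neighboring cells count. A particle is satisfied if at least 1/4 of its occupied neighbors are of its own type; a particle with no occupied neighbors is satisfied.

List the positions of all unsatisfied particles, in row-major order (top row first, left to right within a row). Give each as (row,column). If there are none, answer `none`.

(0,1), (1,4)

Row 0: (0,1)% 0/1 not · (0,3)@ 3/4 satisfied · (0,4)@ 2/3 satisfied
Row 1: (1,2)@ 3/4 satisfied · (1,3)@ 4/6 satisfied · (1,4)% 1/5 not
Row 2: (2,3)@ 4/6 satisfied · (2,4)% 1/4 satisfied
Row 3: (3,0)% 1/3 satisfied · (3,1)@ 3/5 satisfied · (3,2)@ 5/5 satisfied · (3,3)@ 3/4 satisfied
Row 4: (4,0)% 1/3 satisfied · (4,1)@ 3/5 satisfied · (4,2)@ 4/4 satisfied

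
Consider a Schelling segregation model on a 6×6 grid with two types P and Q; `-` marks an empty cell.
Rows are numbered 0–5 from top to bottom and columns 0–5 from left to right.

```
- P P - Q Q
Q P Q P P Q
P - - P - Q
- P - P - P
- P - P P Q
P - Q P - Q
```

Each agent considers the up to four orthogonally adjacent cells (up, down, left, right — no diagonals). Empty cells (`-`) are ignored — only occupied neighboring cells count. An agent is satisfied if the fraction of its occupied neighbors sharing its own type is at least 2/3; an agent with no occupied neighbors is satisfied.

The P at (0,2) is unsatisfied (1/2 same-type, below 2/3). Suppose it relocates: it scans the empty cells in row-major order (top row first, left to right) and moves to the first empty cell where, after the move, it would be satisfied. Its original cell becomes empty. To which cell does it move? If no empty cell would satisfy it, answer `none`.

Vacating (0,2). Empty cells in order:
  (0,0): 1/2 same-type → still unsatisfied.
  (0,3): 1/2 same-type → still unsatisfied.
  (2,1): 3/3 same-type → satisfied — stop here.

(2,1)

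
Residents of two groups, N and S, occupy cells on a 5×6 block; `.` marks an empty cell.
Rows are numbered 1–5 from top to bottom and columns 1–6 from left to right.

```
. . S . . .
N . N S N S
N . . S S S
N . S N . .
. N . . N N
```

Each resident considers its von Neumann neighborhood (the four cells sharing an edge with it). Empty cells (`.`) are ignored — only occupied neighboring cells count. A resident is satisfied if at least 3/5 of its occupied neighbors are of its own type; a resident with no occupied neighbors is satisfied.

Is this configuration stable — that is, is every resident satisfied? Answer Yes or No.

(1,3)S 0/1 not
(2,1)N 1/1 satisfied
(2,3)N 0/2 not
(2,4)S 1/3 not
(2,5)N 0/3 not
(2,6)S 1/2 not
(3,1)N 2/2 satisfied
(3,4)S 2/3 satisfied
(3,5)S 2/3 satisfied
(3,6)S 2/2 satisfied
(4,1)N 1/1 satisfied
(4,3)S 0/1 not
(4,4)N 0/2 not
(5,2)N 0/0 satisfied
(5,5)N 1/1 satisfied
(5,6)N 1/1 satisfied
For instance (1,3) has only 0/1 same-type neighbors, below 3/5.

No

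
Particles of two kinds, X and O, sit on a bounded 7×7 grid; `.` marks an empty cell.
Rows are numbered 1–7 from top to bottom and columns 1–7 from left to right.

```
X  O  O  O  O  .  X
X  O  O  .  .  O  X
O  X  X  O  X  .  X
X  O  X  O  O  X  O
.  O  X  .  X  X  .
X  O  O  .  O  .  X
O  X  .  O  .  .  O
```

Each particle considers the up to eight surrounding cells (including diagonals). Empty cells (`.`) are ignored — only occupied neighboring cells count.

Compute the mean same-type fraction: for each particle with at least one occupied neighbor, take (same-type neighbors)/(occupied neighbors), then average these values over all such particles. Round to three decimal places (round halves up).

Row 1: (1,1)X 1/3 · (1,2)O 3/5 · (1,3)O 4/4 · (1,4)O 3/3 · (1,5)O 2/2 · (1,7)X 1/2
Row 2: (2,1)X 2/5 · (2,2)O 4/8 · (2,3)O 5/7 · (2,6)O 1/5 · (2,7)X 2/3
Row 3: (3,1)O 2/5 · (3,2)X 4/8 · (3,3)X 2/7 · (3,4)O 3/6 · (3,5)X 1/5 · (3,7)X 2/4
Row 4: (4,1)X 1/4 · (4,2)O 2/7 · (4,3)X 3/7 · (4,4)O 2/7 · (4,5)O 2/6 · (4,6)X 4/6 · (4,7)O 0/3
Row 5: (5,2)O 3/7 · (5,3)X 1/6 · (5,5)X 2/5 · (5,6)X 3/6
Row 6: (6,1)X 1/4 · (6,2)O 3/6 · (6,3)O 3/5 · (6,5)O 1/3 · (6,7)X 1/2
Row 7: (7,1)O 1/3 · (7,2)X 1/4 · (7,4)O 2/2 · (7,7)O 0/1
Sum over 37 particles: 1/3 + 3/5 + 4/4 + 3/3 + 2/2 + 1/2 + 2/5 + 4/8 + 5/7 + 1/5 + 2/3 + 2/5 + 4/8 + 2/7 + 3/6 + 1/5 + 2/4 + 1/4 + 2/7 + 3/7 + 2/7 + 2/6 + 4/6 + 0/3 + 3/7 + 1/6 + 2/5 + 3/6 + 1/4 + 3/6 + 3/5 + 1/3 + 1/2 + 1/3 + 1/4 + 2/2 + 0/1 = 7061/420; mean = 7061/420 ÷ 37 = 7061/15540 = 0.454375… → 0.454.

0.454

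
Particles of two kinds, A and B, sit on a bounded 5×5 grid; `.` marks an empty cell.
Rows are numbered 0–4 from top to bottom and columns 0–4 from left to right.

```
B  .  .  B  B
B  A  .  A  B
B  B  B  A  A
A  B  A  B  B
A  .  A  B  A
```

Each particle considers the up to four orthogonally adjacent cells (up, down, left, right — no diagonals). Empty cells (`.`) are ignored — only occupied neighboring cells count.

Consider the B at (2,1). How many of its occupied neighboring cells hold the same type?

3

Occupied neighbors of (2,1): (1,1)=A, (3,1)=B, (2,0)=B, (2,2)=B.
Same type (B): 3 of 4.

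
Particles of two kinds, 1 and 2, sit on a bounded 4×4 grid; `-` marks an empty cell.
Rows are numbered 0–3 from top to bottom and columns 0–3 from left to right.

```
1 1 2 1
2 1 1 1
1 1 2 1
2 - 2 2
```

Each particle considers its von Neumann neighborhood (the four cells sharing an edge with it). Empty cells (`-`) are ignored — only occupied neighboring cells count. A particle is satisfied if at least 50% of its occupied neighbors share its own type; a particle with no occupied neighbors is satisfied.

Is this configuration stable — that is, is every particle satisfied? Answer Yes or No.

No

Row 0: (0,0)1 1/2 ok · (0,1)1 2/3 ok · (0,2)2 0/3 unhappy · (0,3)1 1/2 ok
Row 1: (1,0)2 0/3 unhappy · (1,1)1 3/4 ok · (1,2)1 2/4 ok · (1,3)1 3/3 ok
Row 2: (2,0)1 1/3 unhappy · (2,1)1 2/3 ok · (2,2)2 1/4 unhappy · (2,3)1 1/3 unhappy
Row 3: (3,0)2 0/1 unhappy · (3,2)2 2/2 ok · (3,3)2 1/2 ok
For instance (0,2) has only 0/3 same-type neighbors, below 1/2.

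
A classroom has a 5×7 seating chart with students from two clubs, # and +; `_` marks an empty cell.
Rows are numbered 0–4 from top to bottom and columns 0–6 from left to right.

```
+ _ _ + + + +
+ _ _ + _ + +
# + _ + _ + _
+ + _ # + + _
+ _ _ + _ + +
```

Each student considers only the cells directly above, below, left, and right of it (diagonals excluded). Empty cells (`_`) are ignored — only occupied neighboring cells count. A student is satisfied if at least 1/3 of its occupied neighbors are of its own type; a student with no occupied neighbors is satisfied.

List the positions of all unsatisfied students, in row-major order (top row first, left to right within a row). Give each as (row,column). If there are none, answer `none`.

(2,0), (3,3), (4,3)

Row 0: (0,0)+ 1/1 ok · (0,3)+ 2/2 ok · (0,4)+ 2/2 ok · (0,5)+ 3/3 ok · (0,6)+ 2/2 ok
Row 1: (1,0)+ 1/2 ok · (1,3)+ 2/2 ok · (1,5)+ 3/3 ok · (1,6)+ 2/2 ok
Row 2: (2,0)# 0/3 unhappy · (2,1)+ 1/2 ok · (2,3)+ 1/2 ok · (2,5)+ 2/2 ok
Row 3: (3,0)+ 2/3 ok · (3,1)+ 2/2 ok · (3,3)# 0/3 unhappy · (3,4)+ 1/2 ok · (3,5)+ 3/3 ok
Row 4: (4,0)+ 1/1 ok · (4,3)+ 0/1 unhappy · (4,5)+ 2/2 ok · (4,6)+ 1/1 ok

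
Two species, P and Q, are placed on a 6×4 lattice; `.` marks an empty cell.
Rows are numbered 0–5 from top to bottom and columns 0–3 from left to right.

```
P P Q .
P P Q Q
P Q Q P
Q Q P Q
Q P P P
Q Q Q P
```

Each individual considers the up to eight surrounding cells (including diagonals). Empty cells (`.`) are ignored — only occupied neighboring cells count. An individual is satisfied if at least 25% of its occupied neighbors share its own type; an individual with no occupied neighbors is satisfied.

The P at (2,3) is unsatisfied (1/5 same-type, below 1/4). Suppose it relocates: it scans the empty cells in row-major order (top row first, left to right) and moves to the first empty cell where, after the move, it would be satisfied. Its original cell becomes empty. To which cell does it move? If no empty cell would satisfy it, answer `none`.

Vacating (2,3). Empty cells in order:
  (0,3): 0/3 same-type → still unsatisfied.

none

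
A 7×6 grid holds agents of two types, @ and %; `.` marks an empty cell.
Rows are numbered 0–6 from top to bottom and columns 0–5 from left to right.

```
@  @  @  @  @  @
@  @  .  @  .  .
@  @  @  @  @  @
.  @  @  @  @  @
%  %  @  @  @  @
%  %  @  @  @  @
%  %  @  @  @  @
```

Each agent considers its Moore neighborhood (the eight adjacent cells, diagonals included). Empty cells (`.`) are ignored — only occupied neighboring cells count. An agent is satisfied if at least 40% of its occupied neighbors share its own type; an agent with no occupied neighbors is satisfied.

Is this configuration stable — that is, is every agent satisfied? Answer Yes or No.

(0,0)@ 3/3 ok
(0,1)@ 4/4 ok
(0,2)@ 4/4 ok
(0,3)@ 3/3 ok
(0,4)@ 3/3 ok
(0,5)@ 1/1 ok
(1,0)@ 5/5 ok
(1,1)@ 7/7 ok
(1,3)@ 6/6 ok
(2,0)@ 4/4 ok
(2,1)@ 6/6 ok
(2,2)@ 7/7 ok
(2,3)@ 6/6 ok
(2,4)@ 6/6 ok
(2,5)@ 3/3 ok
(3,1)@ 5/7 ok
(3,2)@ 7/8 ok
(3,3)@ 8/8 ok
(3,4)@ 8/8 ok
(3,5)@ 5/5 ok
(4,0)% 3/4 ok
(4,1)% 3/7 ok
(4,2)@ 6/8 ok
(4,3)@ 8/8 ok
(4,4)@ 8/8 ok
(4,5)@ 5/5 ok
(5,0)% 5/5 ok
(5,1)% 5/8 ok
(5,2)@ 5/8 ok
(5,3)@ 8/8 ok
(5,4)@ 8/8 ok
(5,5)@ 5/5 ok
(6,0)% 3/3 ok
(6,1)% 3/5 ok
(6,2)@ 3/5 ok
(6,3)@ 5/5 ok
(6,4)@ 5/5 ok
(6,5)@ 3/3 ok
All meet the threshold, so the configuration is stable.

Yes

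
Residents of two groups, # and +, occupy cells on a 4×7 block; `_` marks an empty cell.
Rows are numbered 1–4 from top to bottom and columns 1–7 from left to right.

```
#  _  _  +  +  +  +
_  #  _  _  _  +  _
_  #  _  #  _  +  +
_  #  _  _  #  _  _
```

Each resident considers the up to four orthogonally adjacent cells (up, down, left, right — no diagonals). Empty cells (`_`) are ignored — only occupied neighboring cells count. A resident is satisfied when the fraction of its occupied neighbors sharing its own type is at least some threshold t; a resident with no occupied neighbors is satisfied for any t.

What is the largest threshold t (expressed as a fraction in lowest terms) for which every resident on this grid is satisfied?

1/1

(1,1)# — no occupied neighbors
(1,4)+ 1/1
(1,5)+ 2/2
(1,6)+ 3/3
(1,7)+ 1/1
(2,2)# 1/1
(2,6)+ 2/2
(3,2)# 2/2
(3,4)# — no occupied neighbors
(3,6)+ 2/2
(3,7)+ 1/1
(4,2)# 1/1
(4,5)# — no occupied neighbors
The smallest same-type fraction is 1/1 at (1,4), which reduces to 1/1. Any threshold above that leaves this resident unsatisfied.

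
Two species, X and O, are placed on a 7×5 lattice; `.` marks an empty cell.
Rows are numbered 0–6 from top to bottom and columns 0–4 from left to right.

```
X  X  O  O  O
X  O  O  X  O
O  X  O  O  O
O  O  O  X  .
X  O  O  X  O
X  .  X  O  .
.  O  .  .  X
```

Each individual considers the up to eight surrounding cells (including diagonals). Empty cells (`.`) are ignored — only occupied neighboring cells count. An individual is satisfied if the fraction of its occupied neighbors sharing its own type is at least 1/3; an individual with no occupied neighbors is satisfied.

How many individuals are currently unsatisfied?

Row 0: (0,0)X 2/3 satisfied · (0,1)X 2/5 satisfied · (0,2)O 3/5 satisfied · (0,3)O 4/5 satisfied · (0,4)O 2/3 satisfied
Row 1: (1,0)X 3/5 satisfied · (1,1)O 4/8 satisfied · (1,2)O 5/8 satisfied · (1,3)X 0/8 not · (1,4)O 4/5 satisfied
Row 2: (2,0)O 3/5 satisfied · (2,1)X 1/8 not · (2,2)O 5/8 satisfied · (2,3)O 5/7 satisfied · (2,4)O 2/4 satisfied
Row 3: (3,0)O 3/5 satisfied · (3,1)O 6/8 satisfied · (3,2)O 5/8 satisfied · (3,3)X 1/7 not
Row 4: (4,0)X 1/4 not · (4,1)O 4/7 satisfied · (4,2)O 4/7 satisfied · (4,3)X 2/6 satisfied · (4,4)O 1/3 satisfied
Row 5: (5,0)X 1/3 satisfied · (5,2)X 1/5 not · (5,3)O 2/5 satisfied
Row 6: (6,1)O 0/2 not · (6,4)X 0/1 not
Unsatisfied: (1,3), (2,1), (3,3), (4,0), (5,2), (6,1), (6,4) — 7 in total.

7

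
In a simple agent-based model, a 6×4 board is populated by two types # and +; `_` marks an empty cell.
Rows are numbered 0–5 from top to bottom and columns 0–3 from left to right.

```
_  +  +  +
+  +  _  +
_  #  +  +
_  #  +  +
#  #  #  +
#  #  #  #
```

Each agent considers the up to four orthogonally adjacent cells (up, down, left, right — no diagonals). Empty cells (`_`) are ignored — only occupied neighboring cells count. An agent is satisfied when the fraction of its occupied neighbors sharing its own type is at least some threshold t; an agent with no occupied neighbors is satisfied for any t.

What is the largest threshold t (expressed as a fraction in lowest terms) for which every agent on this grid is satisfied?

1/3

(0,1)+ 2/2
(0,2)+ 2/2
(0,3)+ 2/2
(1,0)+ 1/1
(1,1)+ 2/3
(1,3)+ 2/2
(2,1)# 1/3
(2,2)+ 2/3
(2,3)+ 3/3
(3,1)# 2/3
(3,2)+ 2/4
(3,3)+ 3/3
(4,0)# 2/2
(4,1)# 4/4
(4,2)# 2/4
(4,3)+ 1/3
(5,0)# 2/2
(5,1)# 3/3
(5,2)# 3/3
(5,3)# 1/2
The smallest same-type fraction is 1/3 at (2,1), which reduces to 1/3. Any threshold above that leaves this agent unsatisfied.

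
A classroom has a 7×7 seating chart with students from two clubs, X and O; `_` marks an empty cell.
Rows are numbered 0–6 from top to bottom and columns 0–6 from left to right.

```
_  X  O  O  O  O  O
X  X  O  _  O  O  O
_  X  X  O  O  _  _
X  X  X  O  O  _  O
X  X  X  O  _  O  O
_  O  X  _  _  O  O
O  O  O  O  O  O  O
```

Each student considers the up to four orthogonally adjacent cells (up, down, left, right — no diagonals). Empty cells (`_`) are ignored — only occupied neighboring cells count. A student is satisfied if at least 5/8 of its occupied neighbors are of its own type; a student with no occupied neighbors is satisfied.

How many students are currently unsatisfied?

6

Row 0: (0,1)X 1/2 not · (0,2)O 2/3 satisfied · (0,3)O 2/2 satisfied · (0,4)O 3/3 satisfied · (0,5)O 3/3 satisfied · (0,6)O 2/2 satisfied
Row 1: (1,0)X 1/1 satisfied · (1,1)X 3/4 satisfied · (1,2)O 1/3 not · (1,4)O 3/3 satisfied · (1,5)O 3/3 satisfied · (1,6)O 2/2 satisfied
Row 2: (2,1)X 3/3 satisfied · (2,2)X 2/4 not · (2,3)O 2/3 satisfied · (2,4)O 3/3 satisfied
Row 3: (3,0)X 2/2 satisfied · (3,1)X 4/4 satisfied · (3,2)X 3/4 satisfied · (3,3)O 3/4 satisfied · (3,4)O 2/2 satisfied · (3,6)O 1/1 satisfied
Row 4: (4,0)X 2/2 satisfied · (4,1)X 3/4 satisfied · (4,2)X 3/4 satisfied · (4,3)O 1/2 not · (4,5)O 2/2 satisfied · (4,6)O 3/3 satisfied
Row 5: (5,1)O 1/3 not · (5,2)X 1/3 not · (5,5)O 3/3 satisfied · (5,6)O 3/3 satisfied
Row 6: (6,0)O 1/1 satisfied · (6,1)O 3/3 satisfied · (6,2)O 2/3 satisfied · (6,3)O 2/2 satisfied · (6,4)O 2/2 satisfied · (6,5)O 3/3 satisfied · (6,6)O 2/2 satisfied
Unsatisfied: (0,1), (1,2), (2,2), (4,3), (5,1), (5,2) — 6 in total.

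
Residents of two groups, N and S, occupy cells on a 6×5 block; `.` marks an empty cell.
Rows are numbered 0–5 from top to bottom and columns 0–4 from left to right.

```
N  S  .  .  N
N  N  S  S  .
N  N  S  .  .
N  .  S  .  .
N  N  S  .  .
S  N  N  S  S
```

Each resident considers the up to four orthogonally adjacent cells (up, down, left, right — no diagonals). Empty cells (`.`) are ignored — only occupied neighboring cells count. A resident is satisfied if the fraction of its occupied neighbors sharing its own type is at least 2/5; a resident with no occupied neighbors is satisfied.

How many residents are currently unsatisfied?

4

(0,0)N 1/2 ✓
(0,1)S 0/2 ✗
(0,4)N 0/0 ✓
(1,0)N 3/3 ✓
(1,1)N 2/4 ✓
(1,2)S 2/3 ✓
(1,3)S 1/1 ✓
(2,0)N 3/3 ✓
(2,1)N 2/3 ✓
(2,2)S 2/3 ✓
(3,0)N 2/2 ✓
(3,2)S 2/2 ✓
(4,0)N 2/3 ✓
(4,1)N 2/3 ✓
(4,2)S 1/3 ✗
(5,0)S 0/2 ✗
(5,1)N 2/3 ✓
(5,2)N 1/3 ✗
(5,3)S 1/2 ✓
(5,4)S 1/1 ✓
Unsatisfied: (0,1), (4,2), (5,0), (5,2) — 4 in total.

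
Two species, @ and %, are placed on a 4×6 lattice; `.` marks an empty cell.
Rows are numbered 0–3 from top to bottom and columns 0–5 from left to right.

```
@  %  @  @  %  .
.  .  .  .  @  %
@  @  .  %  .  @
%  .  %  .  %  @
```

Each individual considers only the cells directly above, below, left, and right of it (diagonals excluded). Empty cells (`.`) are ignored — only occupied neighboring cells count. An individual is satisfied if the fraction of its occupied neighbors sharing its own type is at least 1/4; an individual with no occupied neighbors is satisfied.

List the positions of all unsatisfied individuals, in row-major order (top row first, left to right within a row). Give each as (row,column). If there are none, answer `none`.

(0,0), (0,1), (0,4), (1,4), (1,5), (3,0), (3,4)

Row 0: (0,0)@ 0/1 not · (0,1)% 0/2 not · (0,2)@ 1/2 satisfied · (0,3)@ 1/2 satisfied · (0,4)% 0/2 not
Row 1: (1,4)@ 0/2 not · (1,5)% 0/2 not
Row 2: (2,0)@ 1/2 satisfied · (2,1)@ 1/1 satisfied · (2,3)% 0/0 satisfied · (2,5)@ 1/2 satisfied
Row 3: (3,0)% 0/1 not · (3,2)% 0/0 satisfied · (3,4)% 0/1 not · (3,5)@ 1/2 satisfied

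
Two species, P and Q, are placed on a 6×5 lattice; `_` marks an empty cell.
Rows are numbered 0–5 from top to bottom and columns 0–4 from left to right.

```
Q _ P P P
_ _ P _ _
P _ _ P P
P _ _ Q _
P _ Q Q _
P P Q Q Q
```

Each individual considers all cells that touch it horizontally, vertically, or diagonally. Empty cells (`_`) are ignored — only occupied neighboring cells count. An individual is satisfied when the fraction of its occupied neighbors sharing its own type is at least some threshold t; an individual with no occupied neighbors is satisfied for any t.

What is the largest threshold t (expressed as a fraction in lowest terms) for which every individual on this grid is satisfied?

1/2

Row 0: (0,0)Q — no occupied neighbors · (0,2)P 2/2 · (0,3)P 3/3 · (0,4)P 1/1
Row 1: (1,2)P 3/3
Row 2: (2,0)P 1/1 · (2,3)P 2/3 · (2,4)P 1/2
Row 3: (3,0)P 2/2 · (3,3)Q 2/4
Row 4: (4,0)P 3/3 · (4,2)Q 4/5 · (4,3)Q 5/5
Row 5: (5,0)P 2/2 · (5,1)P 2/4 · (5,2)Q 3/4 · (5,3)Q 4/4 · (5,4)Q 2/2
The smallest same-type fraction is 1/2 at (2,4), which reduces to 1/2. Any threshold above that leaves this individual unsatisfied.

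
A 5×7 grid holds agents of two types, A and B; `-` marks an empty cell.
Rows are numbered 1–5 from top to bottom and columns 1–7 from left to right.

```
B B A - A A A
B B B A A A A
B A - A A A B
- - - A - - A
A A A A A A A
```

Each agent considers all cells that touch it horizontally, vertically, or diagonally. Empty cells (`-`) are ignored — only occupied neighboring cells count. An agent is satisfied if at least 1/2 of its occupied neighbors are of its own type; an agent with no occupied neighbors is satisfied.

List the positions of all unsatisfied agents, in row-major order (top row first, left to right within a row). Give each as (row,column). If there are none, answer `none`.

(1,3), (2,3), (3,2), (3,7)

(1,1)B 3/3 ✓
(1,2)B 4/5 ✓
(1,3)A 1/4 ✗
(1,5)A 4/4 ✓
(1,6)A 5/5 ✓
(1,7)A 3/3 ✓
(2,1)B 4/5 ✓
(2,2)B 5/7 ✓
(2,3)B 2/6 ✗
(2,4)A 5/6 ✓
(2,5)A 7/7 ✓
(2,6)A 7/8 ✓
(2,7)A 4/5 ✓
(3,1)B 2/3 ✓
(3,2)A 0/4 ✗
(3,4)A 4/5 ✓
(3,5)A 6/6 ✓
(3,6)A 5/6 ✓
(3,7)B 0/4 ✗
(4,4)A 5/5 ✓
(4,7)A 3/4 ✓
(5,1)A 1/1 ✓
(5,2)A 2/2 ✓
(5,3)A 3/3 ✓
(5,4)A 3/3 ✓
(5,5)A 3/3 ✓
(5,6)A 3/3 ✓
(5,7)A 2/2 ✓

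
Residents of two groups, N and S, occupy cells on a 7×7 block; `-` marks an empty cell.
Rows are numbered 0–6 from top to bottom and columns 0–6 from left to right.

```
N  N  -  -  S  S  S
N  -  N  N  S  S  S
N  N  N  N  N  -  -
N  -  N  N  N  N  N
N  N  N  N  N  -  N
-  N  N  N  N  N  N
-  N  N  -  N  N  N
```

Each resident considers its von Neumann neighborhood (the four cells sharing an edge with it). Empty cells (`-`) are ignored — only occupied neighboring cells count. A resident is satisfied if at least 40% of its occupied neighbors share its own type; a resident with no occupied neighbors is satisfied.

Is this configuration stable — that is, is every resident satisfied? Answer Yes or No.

Yes

Row 0: (0,0)N 2/2 ✓ · (0,1)N 1/1 ✓ · (0,4)S 2/2 ✓ · (0,5)S 3/3 ✓ · (0,6)S 2/2 ✓
Row 1: (1,0)N 2/2 ✓ · (1,2)N 2/2 ✓ · (1,3)N 2/3 ✓ · (1,4)S 2/4 ✓ · (1,5)S 3/3 ✓ · (1,6)S 2/2 ✓
Row 2: (2,0)N 3/3 ✓ · (2,1)N 2/2 ✓ · (2,2)N 4/4 ✓ · (2,3)N 4/4 ✓ · (2,4)N 2/3 ✓
Row 3: (3,0)N 2/2 ✓ · (3,2)N 3/3 ✓ · (3,3)N 4/4 ✓ · (3,4)N 4/4 ✓ · (3,5)N 2/2 ✓ · (3,6)N 2/2 ✓
Row 4: (4,0)N 2/2 ✓ · (4,1)N 3/3 ✓ · (4,2)N 4/4 ✓ · (4,3)N 4/4 ✓ · (4,4)N 3/3 ✓ · (4,6)N 2/2 ✓
Row 5: (5,1)N 3/3 ✓ · (5,2)N 4/4 ✓ · (5,3)N 3/3 ✓ · (5,4)N 4/4 ✓ · (5,5)N 3/3 ✓ · (5,6)N 3/3 ✓
Row 6: (6,1)N 2/2 ✓ · (6,2)N 2/2 ✓ · (6,4)N 2/2 ✓ · (6,5)N 3/3 ✓ · (6,6)N 2/2 ✓
All meet the threshold, so the configuration is stable.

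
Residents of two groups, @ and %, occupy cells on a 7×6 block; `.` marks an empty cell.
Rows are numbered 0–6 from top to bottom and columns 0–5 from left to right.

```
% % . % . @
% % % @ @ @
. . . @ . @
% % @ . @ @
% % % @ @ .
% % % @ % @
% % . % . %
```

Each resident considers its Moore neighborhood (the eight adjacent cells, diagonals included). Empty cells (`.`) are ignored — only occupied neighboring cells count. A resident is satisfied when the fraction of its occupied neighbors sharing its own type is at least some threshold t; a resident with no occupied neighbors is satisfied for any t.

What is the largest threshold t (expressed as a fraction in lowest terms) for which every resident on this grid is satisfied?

(0,0)% 3/3
(0,1)% 4/4
(0,3)% 1/3
(0,5)@ 2/2
(1,0)% 3/3
(1,1)% 4/4
(1,2)% 3/5
(1,3)@ 2/4
(1,4)@ 5/6
(1,5)@ 3/3
(2,3)@ 4/5
(2,5)@ 4/4
(3,0)% 3/3
(3,1)% 4/5
(3,2)@ 2/5
(3,4)@ 5/5
(3,5)@ 3/3
(4,0)% 5/5
(4,1)% 7/8
(4,2)% 4/7
(4,3)@ 4/7
(4,4)@ 5/6
(5,0)% 5/5
(5,1)% 7/7
(5,2)% 5/7
(5,3)@ 2/6
(5,4)% 2/6
(5,5)@ 1/3
(6,0)% 3/3
(6,1)% 4/4
(6,3)% 2/3
(6,5)% 1/2
The smallest same-type fraction is 1/3 at (0,3), which reduces to 1/3. Any threshold above that leaves this resident unsatisfied.

1/3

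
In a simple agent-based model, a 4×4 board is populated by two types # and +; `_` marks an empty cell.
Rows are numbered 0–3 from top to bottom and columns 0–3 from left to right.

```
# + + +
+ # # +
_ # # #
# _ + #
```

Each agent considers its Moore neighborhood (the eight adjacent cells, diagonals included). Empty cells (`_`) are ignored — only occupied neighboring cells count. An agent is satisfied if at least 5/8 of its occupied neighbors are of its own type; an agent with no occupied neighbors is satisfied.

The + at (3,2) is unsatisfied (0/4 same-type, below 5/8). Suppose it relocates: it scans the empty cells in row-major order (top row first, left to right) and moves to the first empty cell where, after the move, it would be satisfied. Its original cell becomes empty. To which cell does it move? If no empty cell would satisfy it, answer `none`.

none

Vacating (3,2). Empty cells in order:
  (2,0): 1/4 same-type → still unsatisfied.
  (3,1): 0/3 same-type → still unsatisfied.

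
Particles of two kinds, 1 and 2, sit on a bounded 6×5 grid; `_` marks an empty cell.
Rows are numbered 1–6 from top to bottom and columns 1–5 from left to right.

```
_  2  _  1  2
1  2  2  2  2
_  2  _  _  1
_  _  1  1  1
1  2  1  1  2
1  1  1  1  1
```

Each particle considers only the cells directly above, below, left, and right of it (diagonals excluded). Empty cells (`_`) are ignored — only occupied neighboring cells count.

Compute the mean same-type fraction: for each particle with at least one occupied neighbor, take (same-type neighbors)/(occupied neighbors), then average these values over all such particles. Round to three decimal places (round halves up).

0.649

(1,2)2 1/1
(1,4)1 0/2
(1,5)2 1/2
(2,1)1 0/1
(2,2)2 3/4
(2,3)2 2/2
(2,4)2 2/3
(2,5)2 2/3
(3,2)2 1/1
(3,5)1 1/2
(4,3)1 2/2
(4,4)1 3/3
(4,5)1 2/3
(5,1)1 1/2
(5,2)2 0/3
(5,3)1 3/4
(5,4)1 3/4
(5,5)2 0/3
(6,1)1 2/2
(6,2)1 2/3
(6,3)1 3/3
(6,4)1 3/3
(6,5)1 1/2
Sum over 23 particles: 1/1 + 0/2 + 1/2 + 0/1 + 3/4 + 2/2 + 2/3 + 2/3 + 1/1 + 1/2 + 2/2 + 3/3 + 2/3 + 1/2 + 0/3 + 3/4 + 3/4 + 0/3 + 2/2 + 2/3 + 3/3 + 3/3 + 1/2 = 179/12; mean = 179/12 ÷ 23 = 179/276 = 0.648550… → 0.649.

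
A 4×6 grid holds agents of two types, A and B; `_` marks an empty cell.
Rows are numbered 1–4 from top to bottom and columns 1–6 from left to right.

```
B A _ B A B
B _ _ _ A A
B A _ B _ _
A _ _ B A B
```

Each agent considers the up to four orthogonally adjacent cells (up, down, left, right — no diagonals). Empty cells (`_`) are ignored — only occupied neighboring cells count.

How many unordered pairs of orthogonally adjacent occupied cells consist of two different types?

8

Scan each occupied cell's neighbors to the right and below so each pair is counted once.
From row 1: 4 unlike of 6 pairs (running 4/6).
From row 2: 0 unlike of 2 pairs (running 4/8).
From row 3: 2 unlike of 3 pairs (running 6/11).
From row 4: 2 unlike of 2 pairs (running 8/13).
Total adjacent occupied pairs: 13; unlike-type pairs: 8.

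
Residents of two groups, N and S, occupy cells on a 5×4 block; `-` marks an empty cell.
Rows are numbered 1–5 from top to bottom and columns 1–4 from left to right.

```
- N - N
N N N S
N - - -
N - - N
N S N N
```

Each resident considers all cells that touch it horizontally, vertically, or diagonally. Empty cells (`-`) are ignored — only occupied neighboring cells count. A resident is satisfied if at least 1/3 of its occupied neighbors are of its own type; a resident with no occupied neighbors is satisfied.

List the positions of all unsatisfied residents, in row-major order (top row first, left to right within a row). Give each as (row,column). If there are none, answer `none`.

Row 1: (1,2)N 3/3 ✓ · (1,4)N 1/2 ✓
Row 2: (2,1)N 3/3 ✓ · (2,2)N 4/4 ✓ · (2,3)N 3/4 ✓ · (2,4)S 0/2 ✗
Row 3: (3,1)N 3/3 ✓
Row 4: (4,1)N 2/3 ✓ · (4,4)N 2/2 ✓
Row 5: (5,1)N 1/2 ✓ · (5,2)S 0/3 ✗ · (5,3)N 2/3 ✓ · (5,4)N 2/2 ✓

(2,4), (5,2)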